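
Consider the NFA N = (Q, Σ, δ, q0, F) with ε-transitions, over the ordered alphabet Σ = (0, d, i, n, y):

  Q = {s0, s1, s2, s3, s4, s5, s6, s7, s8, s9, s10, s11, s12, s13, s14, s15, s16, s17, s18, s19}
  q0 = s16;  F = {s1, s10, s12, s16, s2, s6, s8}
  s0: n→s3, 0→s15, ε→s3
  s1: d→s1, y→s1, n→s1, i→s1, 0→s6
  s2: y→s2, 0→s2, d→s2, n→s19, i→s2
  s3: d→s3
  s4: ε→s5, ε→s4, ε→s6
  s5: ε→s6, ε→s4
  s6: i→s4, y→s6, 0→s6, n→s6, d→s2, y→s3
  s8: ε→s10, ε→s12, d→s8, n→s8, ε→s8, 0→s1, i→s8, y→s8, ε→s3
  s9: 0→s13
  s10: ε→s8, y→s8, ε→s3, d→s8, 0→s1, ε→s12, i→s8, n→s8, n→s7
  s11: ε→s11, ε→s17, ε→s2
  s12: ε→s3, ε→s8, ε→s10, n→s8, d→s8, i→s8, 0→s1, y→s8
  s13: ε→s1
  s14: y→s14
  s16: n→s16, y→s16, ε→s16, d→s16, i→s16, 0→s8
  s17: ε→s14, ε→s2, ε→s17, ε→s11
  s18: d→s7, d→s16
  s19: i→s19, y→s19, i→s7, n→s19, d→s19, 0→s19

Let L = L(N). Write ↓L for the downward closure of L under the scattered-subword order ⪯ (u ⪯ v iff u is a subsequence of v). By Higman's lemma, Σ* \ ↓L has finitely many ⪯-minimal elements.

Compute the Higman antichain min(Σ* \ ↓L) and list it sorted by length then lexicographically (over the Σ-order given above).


Antichain: [000dn].

|Q|=20, |F|=7, |δ|=75 (25 ε).
min D↑ (6 st, q0=0, F={5}): 0:0→1,d→0,i→0,n→0,y→0 1:0→2,d→1,i→1,n→1,y→1 2:0→3,d→2,i→2,n→2,y→2 3:0→3,d→4,i→3,n→3,y→3 4:0→4,d→4,i→4,n→5,y→4 5:0→5,d→5,i→5,n→5,y→5.
'000dn': |S_i|=[12, 11, 8, 7, 4, 2] end={s19,s7} — reject; 5/5 single-dels accept.
1 minimals (antichain).


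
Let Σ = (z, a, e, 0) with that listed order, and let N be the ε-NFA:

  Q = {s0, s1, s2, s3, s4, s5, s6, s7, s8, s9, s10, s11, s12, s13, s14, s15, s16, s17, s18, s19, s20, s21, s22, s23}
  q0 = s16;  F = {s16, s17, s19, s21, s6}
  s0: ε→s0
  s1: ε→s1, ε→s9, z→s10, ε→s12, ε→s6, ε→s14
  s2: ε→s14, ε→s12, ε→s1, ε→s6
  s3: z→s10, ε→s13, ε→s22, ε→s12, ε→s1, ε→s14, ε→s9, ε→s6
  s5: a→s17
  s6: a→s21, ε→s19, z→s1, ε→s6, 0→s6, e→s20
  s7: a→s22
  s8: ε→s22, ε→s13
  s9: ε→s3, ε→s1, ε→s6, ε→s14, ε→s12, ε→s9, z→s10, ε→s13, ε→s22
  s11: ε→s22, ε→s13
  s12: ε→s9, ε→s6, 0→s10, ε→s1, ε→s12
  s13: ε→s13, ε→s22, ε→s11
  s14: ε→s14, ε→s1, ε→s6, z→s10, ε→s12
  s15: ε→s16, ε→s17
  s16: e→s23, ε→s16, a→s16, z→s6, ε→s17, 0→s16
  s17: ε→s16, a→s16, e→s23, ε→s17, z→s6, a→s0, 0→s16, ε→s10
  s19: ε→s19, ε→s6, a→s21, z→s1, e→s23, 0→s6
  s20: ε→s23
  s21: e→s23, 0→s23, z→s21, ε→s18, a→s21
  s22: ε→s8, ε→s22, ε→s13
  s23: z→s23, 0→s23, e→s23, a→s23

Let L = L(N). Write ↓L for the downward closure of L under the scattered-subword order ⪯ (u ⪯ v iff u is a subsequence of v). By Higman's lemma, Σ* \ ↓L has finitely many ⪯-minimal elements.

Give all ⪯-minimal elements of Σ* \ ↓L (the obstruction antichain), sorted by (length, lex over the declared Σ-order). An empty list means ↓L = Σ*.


|Q|=24, |F|=5, |δ|=88 (56 ε).
min D↑ (4 st, q0=0, F={2}): 0:z→1,a→0,e→2,0→0 1:z→1,a→3,e→2,0→1 2:z→2,a→2,e→2,0→2 3:z→3,a→3,e→2,0→2 (ε-aug+det+¬).
'e': N↓-sim [19, 2] end={s20,s23} ∉↓L; 1/1 deletions ∈↓L.
'za0': |S_i|=[19, 16, 3, 1] end={s23} ∉↓L; 3/3 del acc.
2 obstructions.

Antichain: [e, za0].


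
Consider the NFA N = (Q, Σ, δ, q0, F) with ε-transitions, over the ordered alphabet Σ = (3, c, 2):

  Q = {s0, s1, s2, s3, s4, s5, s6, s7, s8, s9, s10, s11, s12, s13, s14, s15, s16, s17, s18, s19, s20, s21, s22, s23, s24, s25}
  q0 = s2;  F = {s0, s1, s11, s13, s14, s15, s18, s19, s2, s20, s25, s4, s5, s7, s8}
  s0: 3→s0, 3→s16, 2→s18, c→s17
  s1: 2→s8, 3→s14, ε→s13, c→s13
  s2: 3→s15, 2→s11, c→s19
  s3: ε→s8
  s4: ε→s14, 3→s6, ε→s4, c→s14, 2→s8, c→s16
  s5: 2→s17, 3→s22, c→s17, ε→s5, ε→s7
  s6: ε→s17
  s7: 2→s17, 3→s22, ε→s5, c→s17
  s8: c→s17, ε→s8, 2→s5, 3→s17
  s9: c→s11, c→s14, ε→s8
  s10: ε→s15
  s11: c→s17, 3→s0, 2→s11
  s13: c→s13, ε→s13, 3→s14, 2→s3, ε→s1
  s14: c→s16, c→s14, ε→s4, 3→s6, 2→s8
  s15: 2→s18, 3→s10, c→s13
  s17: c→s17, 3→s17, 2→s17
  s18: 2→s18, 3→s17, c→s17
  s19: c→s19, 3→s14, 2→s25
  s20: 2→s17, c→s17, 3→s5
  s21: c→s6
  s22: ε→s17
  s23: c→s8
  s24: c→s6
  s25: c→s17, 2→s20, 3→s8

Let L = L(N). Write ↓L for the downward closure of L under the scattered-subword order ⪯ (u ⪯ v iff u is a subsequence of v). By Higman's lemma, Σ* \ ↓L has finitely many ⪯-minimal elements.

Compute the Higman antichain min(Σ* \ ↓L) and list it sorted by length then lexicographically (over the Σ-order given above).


|Q|=26, |F|=15, |δ|=71 (15 ε).
min D↑ (13 st, q0=0, F={9}): 0:3→1,c→2,2→3 1:3→1,c→4,2→5 2:3→6,c→2,2→7 3:3→8,c→9,2→3 4:3→6,c→4,2→10 5:3→9,c→9,2→5 6:3→9,c→6,2→10 7:3→10,c→9,2→11 8:3→8,c→9,2→5 9:3→9,c→9,2→9 10:3→9,c→9,2→12 11:3→12,c→9,2→9 12:3→9,c→9,2→9 (ε-aug+det+¬).
'2c': N↓-sim [21, 12, 1] end={s17} — reject; 2/2 deletions ∈↓L.
'323': |S_i|=[21, 16, 7, 2] end={s17,s22} ∉↓L; 3/3 del acc.
'c33': |S_i|=[21, 15, 9, 3] end={s17,s22,s6} rej; 3/3 single-dels accept.
'c222': |S_i|=[21, 15, 8, 5, 1] end={s17} — reject; 4/4 del acc.
4 minimals (antichain).

Antichain: [2c, 323, c33, c222].


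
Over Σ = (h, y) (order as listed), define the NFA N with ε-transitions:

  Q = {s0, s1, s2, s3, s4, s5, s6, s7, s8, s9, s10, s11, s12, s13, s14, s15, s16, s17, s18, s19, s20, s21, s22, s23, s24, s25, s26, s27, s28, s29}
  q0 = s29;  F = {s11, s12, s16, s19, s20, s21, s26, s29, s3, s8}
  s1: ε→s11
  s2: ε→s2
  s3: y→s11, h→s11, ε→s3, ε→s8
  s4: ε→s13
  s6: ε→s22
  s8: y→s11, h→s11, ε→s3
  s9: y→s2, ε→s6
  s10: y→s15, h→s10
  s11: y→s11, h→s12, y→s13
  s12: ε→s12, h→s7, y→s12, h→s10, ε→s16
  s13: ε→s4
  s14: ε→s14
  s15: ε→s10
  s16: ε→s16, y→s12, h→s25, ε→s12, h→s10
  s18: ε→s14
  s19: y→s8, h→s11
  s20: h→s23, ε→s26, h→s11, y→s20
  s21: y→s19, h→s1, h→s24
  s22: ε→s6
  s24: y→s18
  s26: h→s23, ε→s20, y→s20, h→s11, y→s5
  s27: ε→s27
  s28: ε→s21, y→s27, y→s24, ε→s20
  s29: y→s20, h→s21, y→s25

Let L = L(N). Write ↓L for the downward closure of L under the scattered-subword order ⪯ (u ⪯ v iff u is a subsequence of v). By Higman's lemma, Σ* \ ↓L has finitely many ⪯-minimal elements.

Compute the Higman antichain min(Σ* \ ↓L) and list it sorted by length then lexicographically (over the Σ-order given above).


|Q|=30, |F|=10, |δ|=56 (22 ε).
min D↑ (8 st, q0=0, F={7}): 0:h→1,y→2 1:h→3,y→4 2:h→3,y→2 3:h→5,y→3 4:h→3,y→6 5:h→7,y→5 6:h→3,y→3 7:h→7,y→7 (ε-aug+det+¬).
'hhhh': run [22, 18, 13, 6, 4] end={s10,s15,s25,s7} ∉↓L; 4/4 single-dels accept.
'yhhh': N↓-sim [22, 18, 10, 6, 4] end={s10,s15,s25,s7} — reject; 4/4 deletions ∈↓L.
'hyyyhh': run [22, 18, 14, 11, 9, 6, 4] end={s10,s15,s25,s7} rej; 6/6 deletions ∈↓L.
3 obstructions.

min(Σ*\↓L) = [hhhh, yhhh, hyyyhh].


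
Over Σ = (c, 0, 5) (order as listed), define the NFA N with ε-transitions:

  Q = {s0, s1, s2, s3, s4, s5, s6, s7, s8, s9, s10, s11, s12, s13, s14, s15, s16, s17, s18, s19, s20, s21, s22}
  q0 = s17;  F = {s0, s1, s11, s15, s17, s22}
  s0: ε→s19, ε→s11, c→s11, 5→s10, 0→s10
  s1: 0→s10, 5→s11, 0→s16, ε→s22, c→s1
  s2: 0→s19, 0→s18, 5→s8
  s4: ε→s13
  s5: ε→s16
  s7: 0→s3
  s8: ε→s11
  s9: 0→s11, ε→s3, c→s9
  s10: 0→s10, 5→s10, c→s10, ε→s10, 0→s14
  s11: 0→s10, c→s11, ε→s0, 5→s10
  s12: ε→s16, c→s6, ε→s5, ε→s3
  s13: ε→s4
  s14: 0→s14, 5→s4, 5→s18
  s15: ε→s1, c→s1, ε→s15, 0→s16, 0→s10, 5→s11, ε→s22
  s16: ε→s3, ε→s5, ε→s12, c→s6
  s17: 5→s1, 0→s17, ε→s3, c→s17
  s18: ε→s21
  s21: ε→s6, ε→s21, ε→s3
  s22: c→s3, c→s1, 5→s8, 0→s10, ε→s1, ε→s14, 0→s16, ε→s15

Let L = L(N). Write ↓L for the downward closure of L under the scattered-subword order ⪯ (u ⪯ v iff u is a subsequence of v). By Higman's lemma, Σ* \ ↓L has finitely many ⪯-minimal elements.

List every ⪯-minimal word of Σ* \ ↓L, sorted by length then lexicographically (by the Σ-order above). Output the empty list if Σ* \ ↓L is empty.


|Q|=23, |F|=6, |δ|=64 (27 ε).
min D↑ (4 st, q0=0, F={2}): 0:c→0,0→0,5→1 1:c→1,0→2,5→3 2:c→2,0→2,5→2 3:c→3,0→2,5→2.
'50': |S_i|=[19, 18, 11] end={s10,s12,s13,s14,s16,s18,s21,s3,s4,s5,s6} ∉↓L; 2/2 single-dels accept.
'555': N↓-sim [19, 18, 12, 8] end={s10,s13,s14,s18,s21,s3,s4,s6} rej; 3/3 single-dels accept.
2 obstructions.

min(Σ*\↓L) = [50, 555].


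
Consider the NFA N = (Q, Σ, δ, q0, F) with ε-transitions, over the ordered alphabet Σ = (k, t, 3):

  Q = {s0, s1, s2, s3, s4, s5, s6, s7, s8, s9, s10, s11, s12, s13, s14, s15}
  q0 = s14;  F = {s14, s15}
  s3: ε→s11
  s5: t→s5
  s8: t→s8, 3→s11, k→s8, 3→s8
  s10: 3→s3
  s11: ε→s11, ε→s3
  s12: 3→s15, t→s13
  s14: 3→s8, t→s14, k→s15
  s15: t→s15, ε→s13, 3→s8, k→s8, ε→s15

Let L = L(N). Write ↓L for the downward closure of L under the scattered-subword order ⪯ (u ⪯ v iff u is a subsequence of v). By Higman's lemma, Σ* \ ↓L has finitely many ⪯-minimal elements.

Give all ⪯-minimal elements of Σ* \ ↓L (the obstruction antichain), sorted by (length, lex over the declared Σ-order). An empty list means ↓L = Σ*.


|Q|=16, |F|=2, |δ|=19 (5 ε).
min D↑ (3 st, q0=0, F={2}): 0:k→1,t→0,3→2 1:k→2,t→1,3→2 2:k→2,t→2,3→2 [Hopcroft].
'3': |S_i|=[6, 3] end={s11,s3,s8} — reject; 1/1 del acc.
'kk': |S_i|=[6, 5, 3] end={s11,s3,s8} — reject; 2/2 single-dels accept.
2 obstructions.

A = [3, kk].


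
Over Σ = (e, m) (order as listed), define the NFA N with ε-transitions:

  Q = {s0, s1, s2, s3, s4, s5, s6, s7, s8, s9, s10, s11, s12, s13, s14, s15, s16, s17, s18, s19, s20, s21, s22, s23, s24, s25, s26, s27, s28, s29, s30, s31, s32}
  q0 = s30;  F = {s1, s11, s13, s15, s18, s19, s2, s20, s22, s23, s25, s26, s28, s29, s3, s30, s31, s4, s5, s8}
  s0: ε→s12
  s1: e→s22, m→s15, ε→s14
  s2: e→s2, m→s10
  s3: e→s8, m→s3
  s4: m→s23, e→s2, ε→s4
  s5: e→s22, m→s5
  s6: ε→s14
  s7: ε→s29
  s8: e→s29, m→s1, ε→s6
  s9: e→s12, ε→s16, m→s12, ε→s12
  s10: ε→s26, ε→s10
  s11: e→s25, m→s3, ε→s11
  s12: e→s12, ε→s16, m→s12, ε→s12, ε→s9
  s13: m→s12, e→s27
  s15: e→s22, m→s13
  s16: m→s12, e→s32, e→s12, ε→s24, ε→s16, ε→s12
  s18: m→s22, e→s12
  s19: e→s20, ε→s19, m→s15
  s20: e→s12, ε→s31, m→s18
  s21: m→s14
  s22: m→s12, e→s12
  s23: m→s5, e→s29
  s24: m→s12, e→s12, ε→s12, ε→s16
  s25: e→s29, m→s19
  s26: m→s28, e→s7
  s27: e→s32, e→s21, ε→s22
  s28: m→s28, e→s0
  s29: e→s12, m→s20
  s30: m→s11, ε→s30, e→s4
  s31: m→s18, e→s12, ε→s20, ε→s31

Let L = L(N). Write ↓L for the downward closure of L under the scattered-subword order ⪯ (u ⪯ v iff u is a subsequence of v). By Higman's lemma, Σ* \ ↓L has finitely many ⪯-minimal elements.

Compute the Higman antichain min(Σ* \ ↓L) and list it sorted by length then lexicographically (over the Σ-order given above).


|Q|=33, |F|=20, |δ|=77 (25 ε).
min D↑ (20 st, q0=0, F={13}): 0:e→1,m→2 1:e→3,m→4 2:e→5,m→6 3:e→3,m→7 4:e→8,m→9 5:e→8,m→10 6:e→11,m→6 7:e→8,m→12 8:e→13,m→14 9:e→15,m→9 10:e→14,m→16 11:e→8,m→17 12:e→13,m→12 13:e→13,m→13 14:e→13,m→18 15:e→13,m→13 16:e→15,m→19 17:e→15,m→16 18:e→13,m→15 19:e→15,m→13.
'emee': |S_i|=[32, 29, 24, 15, 7] end={s12,s14,s16,s21,s24,s32,s9} — reject; 4/4 del acc.
'meee': N↓-sim [32, 29, 22, 13, 7] end={s12,s14,s16,s21,s24,s32,s9} — reject; 4/4 deletions ∈↓L.
'eemme': run [32, 29, 19, 16, 11, 6] end={s0,s12,s16,s24,s32,s9} — reject; 5/5 single-dels accept.
'emmem': |S_i|=[32, 29, 24, 17, 10, 6] end={s12,s14,s16,s24,s32,s9} — reject; 5/5 deletions ∈↓L.
'memmmm': N↓-sim [32, 29, 22, 16, 12, 10, 6] end={s12,s14,s16,s24,s32,s9} — reject; 6/6 deletions ∈↓L.
'mmemem': N↓-sim [32, 29, 23, 19, 15, 9, 6] end={s12,s14,s16,s24,s32,s9} ∉↓L; 6/6 single-dels accept.
6 words, ⪯-incomp.

min(Σ*\↓L) = [emee, meee, eemme, emmem, memmmm, mmemem].


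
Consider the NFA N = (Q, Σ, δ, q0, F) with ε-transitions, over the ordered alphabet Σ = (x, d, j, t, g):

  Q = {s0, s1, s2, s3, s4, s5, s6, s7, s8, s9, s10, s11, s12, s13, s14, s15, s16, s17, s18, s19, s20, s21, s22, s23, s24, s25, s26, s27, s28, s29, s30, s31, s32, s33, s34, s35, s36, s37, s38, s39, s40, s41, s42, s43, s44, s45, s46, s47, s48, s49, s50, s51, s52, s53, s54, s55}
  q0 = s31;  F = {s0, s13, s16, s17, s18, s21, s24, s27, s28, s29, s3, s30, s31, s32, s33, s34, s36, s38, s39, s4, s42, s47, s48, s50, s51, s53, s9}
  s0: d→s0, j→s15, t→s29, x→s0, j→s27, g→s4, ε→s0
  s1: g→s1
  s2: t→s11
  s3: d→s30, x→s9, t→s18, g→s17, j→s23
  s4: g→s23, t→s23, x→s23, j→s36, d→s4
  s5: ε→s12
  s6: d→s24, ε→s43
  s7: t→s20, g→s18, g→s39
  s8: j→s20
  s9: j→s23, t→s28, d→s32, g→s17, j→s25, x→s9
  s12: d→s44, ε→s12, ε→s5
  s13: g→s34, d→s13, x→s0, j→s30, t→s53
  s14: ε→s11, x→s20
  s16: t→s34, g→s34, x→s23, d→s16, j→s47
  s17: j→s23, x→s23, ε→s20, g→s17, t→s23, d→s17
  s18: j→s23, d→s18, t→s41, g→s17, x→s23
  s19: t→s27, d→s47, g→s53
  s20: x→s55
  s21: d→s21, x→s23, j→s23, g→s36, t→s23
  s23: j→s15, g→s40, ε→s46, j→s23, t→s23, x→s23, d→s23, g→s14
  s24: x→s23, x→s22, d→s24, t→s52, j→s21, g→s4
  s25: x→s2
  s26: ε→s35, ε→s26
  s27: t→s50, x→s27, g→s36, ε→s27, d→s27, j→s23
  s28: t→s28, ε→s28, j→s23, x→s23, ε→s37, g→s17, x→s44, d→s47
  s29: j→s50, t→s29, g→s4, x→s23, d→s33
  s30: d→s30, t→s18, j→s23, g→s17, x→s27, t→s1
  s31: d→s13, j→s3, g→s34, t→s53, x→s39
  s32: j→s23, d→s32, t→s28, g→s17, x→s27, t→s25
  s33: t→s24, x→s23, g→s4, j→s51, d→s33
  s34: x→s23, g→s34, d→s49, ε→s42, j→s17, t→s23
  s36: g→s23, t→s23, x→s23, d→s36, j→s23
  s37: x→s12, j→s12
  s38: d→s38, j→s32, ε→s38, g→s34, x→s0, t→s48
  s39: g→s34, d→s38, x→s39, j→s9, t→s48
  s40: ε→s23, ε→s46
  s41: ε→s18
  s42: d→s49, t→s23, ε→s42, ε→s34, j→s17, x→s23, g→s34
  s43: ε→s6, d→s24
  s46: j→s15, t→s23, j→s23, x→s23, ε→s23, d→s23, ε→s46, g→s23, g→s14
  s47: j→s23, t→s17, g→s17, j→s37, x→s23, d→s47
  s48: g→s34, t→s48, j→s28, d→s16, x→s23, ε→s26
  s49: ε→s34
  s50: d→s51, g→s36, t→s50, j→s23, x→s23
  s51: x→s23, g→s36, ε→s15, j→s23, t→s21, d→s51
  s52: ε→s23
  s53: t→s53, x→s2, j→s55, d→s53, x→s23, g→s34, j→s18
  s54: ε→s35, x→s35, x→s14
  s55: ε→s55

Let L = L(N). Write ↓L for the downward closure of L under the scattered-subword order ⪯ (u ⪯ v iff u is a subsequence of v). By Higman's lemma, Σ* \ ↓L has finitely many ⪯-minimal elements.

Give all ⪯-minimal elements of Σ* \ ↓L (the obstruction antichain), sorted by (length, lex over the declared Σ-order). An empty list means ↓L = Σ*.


|Q|=56, |F|=27, |δ|=206 (29 ε).
min D↑ (27 st, q0=0, F={11}): 0:x→1,d→2,j→3,t→4,g→5 1:x→1,d→6,j→7,t→8,g→5 2:x→9,d→2,j→10,t→4,g→5 3:x→7,d→10,j→11,t→12,g→13 4:x→11,d→4,j→12,t→4,g→5 5:x→11,d→5,j→13,t→11,g→5 6:x→9,d→6,j→14,t→8,g→5 7:x→7,d→14,j→11,t→15,g→13 8:x→11,d→16,j→15,t→8,g→5 9:x→9,d→9,j→17,t→18,g→19 10:x→17,d→10,j→11,t→12,g→13 11:x→11,d→11,j→11,t→11,g→11 12:x→11,d→12,j→11,t→12,g→13 13:x→11,d→13,j→11,t→11,g→13 14:x→17,d→14,j→11,t→15,g→13 15:x→11,d→20,j→11,t→15,g→13 16:x→11,d→16,j→20,t→5,g→5 17:x→17,d→17,j→11,t→21,g→22 18:x→11,d→23,j→21,t→18,g→19 19:x→11,d→19,j→22,t→11,g→11 20:x→11,d→20,j→11,t→13,g→13 21:x→11,d→24,j→11,t→21,g→22 22:x→11,d→22,j→11,t→11,g→11 23:x→11,d→23,j→24,t→25,g→19 24:x→11,d→24,j→11,t→26,g→22 25:x→11,d→25,j→26,t→11,g→19 26:x→11,d→26,j→11,t→11,g→22 (ε-aug+det+¬).
'jj': |S_i|=[48, 29, 14] end={s11,s12,s14,s15,s2,s20,s23,s25,s37,s40,s44,s46,…} — reject; 2/2 deletions ∈↓L.
'tx': N↓-sim [48, 38, 13] end={s11,s12,s14,s15,s2,s20,s22,s23,s40,s44,s46,s5,…} ∉↓L; 2/2 del acc.
'gx': N↓-sim [48, 15, 8] end={s11,s14,s15,s20,s23,s40,s46,s55} ∉↓L; 2/2 del acc.
'gt': N↓-sim [48, 15, 8] end={s11,s14,s15,s20,s23,s40,s46,s55} — reject; 2/2 single-dels accept.
'dxgg': N↓-sim [48, 44, 24, 10, 8] end={s11,s14,s15,s20,s23,s40,s46,s55} — reject; 4/4 deletions ∈↓L.
'xtdtt': N↓-sim [48, 40, 34, 26, 18, 9] end={s11,s14,s15,s20,s23,s40,s46,s52,s55} ∉↓L; 5/5 del acc.
6 obstructions.

A = [jj, tx, gx, gt, dxgg, xtdtt].


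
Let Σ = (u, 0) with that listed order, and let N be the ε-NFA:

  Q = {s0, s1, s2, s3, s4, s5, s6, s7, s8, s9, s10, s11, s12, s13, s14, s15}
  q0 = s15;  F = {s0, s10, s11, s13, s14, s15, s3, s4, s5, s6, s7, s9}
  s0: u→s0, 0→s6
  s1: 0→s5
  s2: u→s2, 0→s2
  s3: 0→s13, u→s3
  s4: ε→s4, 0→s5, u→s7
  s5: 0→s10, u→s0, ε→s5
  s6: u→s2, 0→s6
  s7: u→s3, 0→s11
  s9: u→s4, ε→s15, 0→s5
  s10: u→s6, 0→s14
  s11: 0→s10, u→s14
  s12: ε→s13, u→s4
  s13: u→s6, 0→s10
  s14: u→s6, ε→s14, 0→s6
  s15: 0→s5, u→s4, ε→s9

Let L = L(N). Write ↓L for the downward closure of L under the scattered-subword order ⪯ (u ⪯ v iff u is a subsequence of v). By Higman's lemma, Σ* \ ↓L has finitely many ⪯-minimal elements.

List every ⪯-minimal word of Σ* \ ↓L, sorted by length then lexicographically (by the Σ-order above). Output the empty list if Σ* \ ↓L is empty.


|Q|=16, |F|=12, |δ|=34 (6 ε).
min D↑ (12 st, q0=0, F={11}): 0:u→1,0→2 1:u→3,0→2 2:u→4,0→5 3:u→6,0→7 4:u→4,0→8 5:u→8,0→9 6:u→6,0→10 7:u→9,0→5 8:u→11,0→8 9:u→8,0→8 10:u→8,0→5 11:u→11,0→11 [Hopcroft].
'0u0u': |S_i|=[13, 8, 4, 2, 1] end={s2} ∉↓L; 4/4 single-dels accept.
'00uu': N↓-sim [13, 8, 4, 2, 1] end={s2} rej; 4/4 single-dels accept.
'0000u': |S_i|=[13, 8, 4, 3, 2, 1] end={s2} ∉↓L; 5/5 del acc.
'uuu0uu': run [13, 11, 9, 7, 5, 2, 1] end={s2} — reject; 6/6 single-dels accept.
'uu0uuu': N↓-sim [13, 11, 9, 6, 3, 2, 1] end={s2} rej; 6/6 deletions ∈↓L.
5 obstructions.

min(Σ*\↓L) = [0u0u, 00uu, 0000u, uuu0uu, uu0uuu].


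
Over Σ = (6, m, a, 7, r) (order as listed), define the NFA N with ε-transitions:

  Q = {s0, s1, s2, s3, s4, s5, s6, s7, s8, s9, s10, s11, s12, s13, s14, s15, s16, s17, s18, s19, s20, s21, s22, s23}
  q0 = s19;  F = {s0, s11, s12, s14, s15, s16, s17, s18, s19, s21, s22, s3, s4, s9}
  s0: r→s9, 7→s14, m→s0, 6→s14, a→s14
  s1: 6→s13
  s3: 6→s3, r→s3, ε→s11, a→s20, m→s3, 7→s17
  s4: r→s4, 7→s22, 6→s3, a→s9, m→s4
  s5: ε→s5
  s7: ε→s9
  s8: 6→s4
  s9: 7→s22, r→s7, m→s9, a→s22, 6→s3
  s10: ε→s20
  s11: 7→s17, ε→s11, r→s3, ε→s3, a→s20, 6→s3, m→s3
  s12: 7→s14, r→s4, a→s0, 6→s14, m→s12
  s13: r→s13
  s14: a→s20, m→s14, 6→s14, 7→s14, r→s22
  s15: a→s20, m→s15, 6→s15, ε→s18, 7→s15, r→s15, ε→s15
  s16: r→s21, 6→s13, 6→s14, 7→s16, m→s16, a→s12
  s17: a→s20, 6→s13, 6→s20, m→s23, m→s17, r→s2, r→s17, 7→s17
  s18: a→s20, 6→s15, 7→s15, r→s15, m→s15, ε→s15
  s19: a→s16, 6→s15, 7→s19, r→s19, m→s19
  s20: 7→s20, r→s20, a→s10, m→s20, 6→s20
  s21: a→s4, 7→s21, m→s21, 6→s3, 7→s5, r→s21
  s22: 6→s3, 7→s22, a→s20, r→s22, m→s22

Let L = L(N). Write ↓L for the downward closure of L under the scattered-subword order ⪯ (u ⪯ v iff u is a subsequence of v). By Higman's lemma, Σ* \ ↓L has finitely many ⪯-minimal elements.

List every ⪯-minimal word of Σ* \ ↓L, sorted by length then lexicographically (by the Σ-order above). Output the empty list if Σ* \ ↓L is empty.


A = [6a, aa7a, aaaaa, ar676].

|Q|=24, |F|=14, |δ|=92 (9 ε).
min D↑ (13 st, q0=0, F={3}): 0:6→1,m→0,a→2,7→0,r→0 1:6→1,m→1,a→3,7→1,r→1 2:6→4,m→2,a→5,7→2,r→6 3:6→3,m→3,a→3,7→3,r→3 4:6→4,m→4,a→3,7→4,r→7 5:6→4,m→5,a→8,7→4,r→9 6:6→10,m→6,a→9,7→6,r→6 7:6→10,m→7,a→3,7→7,r→7 8:6→4,m→8,a→4,7→4,r→11 9:6→10,m→9,a→11,7→7,r→9 10:6→10,m→10,a→3,7→12,r→10 11:6→10,m→11,a→7,7→7,r→11 12:6→3,m→12,a→3,7→12,r→12.
'6a': run [21, 12, 2] end={s10,s20} — reject; 2/2 deletions ∈↓L.
'aa7a': run [21, 18, 15, 10, 2] end={s10,s20} ∉↓L; 4/4 single-dels accept.
'aaaaa': run [21, 18, 15, 13, 10, 2] end={s10,s20} ∉↓L; 5/5 single-dels accept.
'ar676': |S_i|=[21, 18, 14, 8, 6, 3] end={s10,s13,s20} rej; 5/5 deletions ∈↓L.
4 obstructions.


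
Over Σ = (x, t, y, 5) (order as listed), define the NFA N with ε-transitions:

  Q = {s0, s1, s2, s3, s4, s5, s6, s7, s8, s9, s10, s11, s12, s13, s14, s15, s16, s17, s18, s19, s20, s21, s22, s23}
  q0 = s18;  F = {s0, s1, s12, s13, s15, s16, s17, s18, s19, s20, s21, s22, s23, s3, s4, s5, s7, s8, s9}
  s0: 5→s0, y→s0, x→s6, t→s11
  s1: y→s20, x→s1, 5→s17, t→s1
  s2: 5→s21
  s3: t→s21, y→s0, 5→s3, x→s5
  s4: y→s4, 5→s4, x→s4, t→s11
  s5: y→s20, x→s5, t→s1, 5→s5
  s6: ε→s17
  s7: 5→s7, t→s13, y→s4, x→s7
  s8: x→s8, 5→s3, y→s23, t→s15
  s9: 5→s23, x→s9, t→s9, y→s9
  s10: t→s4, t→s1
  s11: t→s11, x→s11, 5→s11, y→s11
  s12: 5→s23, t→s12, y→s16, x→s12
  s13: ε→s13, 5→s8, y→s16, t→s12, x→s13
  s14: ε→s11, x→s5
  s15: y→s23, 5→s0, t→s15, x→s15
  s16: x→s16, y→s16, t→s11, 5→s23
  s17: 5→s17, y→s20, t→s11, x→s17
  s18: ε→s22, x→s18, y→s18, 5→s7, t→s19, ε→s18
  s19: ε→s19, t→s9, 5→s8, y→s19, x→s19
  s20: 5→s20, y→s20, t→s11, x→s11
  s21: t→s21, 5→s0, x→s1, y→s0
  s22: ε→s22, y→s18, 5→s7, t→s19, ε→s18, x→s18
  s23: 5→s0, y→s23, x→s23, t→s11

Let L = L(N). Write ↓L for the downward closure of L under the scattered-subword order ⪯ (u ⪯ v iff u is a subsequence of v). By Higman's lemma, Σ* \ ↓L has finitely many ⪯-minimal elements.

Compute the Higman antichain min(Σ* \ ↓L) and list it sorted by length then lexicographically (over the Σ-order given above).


|Q|=24, |F|=19, |δ|=92 (8 ε).
min D↑ (19 st, q0=0, F={12}): 0:x→0,t→1,y→0,5→2 1:x→1,t→3,y→1,5→4 2:x→2,t→5,y→6,5→2 3:x→3,t→3,y→3,5→7 4:x→4,t→8,y→7,5→9 5:x→5,t→10,y→11,5→4 6:x→6,t→12,y→6,5→6 7:x→7,t→12,y→7,5→13 8:x→8,t→8,y→7,5→13 9:x→14,t→15,y→13,5→9 10:x→10,t→10,y→11,5→7 11:x→11,t→12,y→11,5→7 12:x→12,t→12,y→12,5→12 13:x→16,t→12,y→13,5→13 14:x→14,t→17,y→18,5→14 15:x→17,t→15,y→13,5→13 16:x→16,t→12,y→18,5→16 17:x→17,t→17,y→18,5→16 18:x→12,t→12,y→18,5→18.
'5yt': run [21, 17, 8, 1] end={s11} — reject; 3/3 deletions ∈↓L.
'tt5t': N↓-sim [21, 17, 12, 6, 1] end={s11} rej; 4/4 single-dels accept.
't55xyx': run [21, 17, 12, 9, 6, 2, 1] end={s11} rej; 6/6 single-dels accept.
3 obstructions.

Antichain: [5yt, tt5t, t55xyx].


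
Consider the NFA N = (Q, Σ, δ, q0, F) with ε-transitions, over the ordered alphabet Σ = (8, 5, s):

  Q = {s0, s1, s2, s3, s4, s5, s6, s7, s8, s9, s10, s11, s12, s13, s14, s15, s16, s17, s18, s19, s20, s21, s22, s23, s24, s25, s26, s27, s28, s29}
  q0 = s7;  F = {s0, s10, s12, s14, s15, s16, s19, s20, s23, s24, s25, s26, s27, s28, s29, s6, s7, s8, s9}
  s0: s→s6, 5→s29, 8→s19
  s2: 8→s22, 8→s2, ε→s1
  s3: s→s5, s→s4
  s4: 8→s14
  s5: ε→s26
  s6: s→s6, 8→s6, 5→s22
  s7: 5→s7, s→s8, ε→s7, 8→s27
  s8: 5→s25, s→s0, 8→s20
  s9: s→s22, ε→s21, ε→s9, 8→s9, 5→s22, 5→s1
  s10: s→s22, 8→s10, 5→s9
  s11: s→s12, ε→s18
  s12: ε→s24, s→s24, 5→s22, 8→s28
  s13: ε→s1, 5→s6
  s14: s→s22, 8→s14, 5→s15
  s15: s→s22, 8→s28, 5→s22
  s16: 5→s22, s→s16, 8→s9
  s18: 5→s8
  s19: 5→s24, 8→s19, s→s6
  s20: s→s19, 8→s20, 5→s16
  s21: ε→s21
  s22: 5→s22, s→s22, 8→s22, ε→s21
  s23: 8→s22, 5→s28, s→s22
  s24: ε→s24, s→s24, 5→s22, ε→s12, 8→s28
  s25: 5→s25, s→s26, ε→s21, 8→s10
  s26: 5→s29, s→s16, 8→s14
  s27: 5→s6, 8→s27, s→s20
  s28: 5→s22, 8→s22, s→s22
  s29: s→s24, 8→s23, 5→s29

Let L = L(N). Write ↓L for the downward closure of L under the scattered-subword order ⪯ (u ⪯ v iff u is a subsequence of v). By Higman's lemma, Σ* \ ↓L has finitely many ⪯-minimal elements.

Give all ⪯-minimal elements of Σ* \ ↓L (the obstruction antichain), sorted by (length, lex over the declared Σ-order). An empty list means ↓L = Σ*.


min(Σ*\↓L) = [855, s58s, sss5, ss588].

|Q|=30, |F|=19, |δ|=82 (13 ε).
min D↑ (19 st, q0=0, F={7}): 0:8→1,5→0,s→2 1:8→1,5→3,s→4 2:8→4,5→5,s→6 3:8→3,5→7,s→3 4:8→4,5→8,s→9 5:8→10,5→5,s→11 6:8→9,5→12,s→3 7:8→7,5→7,s→7 8:8→13,5→7,s→8 9:8→9,5→14,s→3 10:8→10,5→13,s→7 11:8→15,5→12,s→8 12:8→16,5→12,s→14 13:8→13,5→7,s→7 14:8→17,5→7,s→14 15:8→15,5→18,s→7 16:8→7,5→17,s→7 17:8→7,5→7,s→7 18:8→17,5→7,s→7 [Hopcroft].
'855': run [22, 16, 10, 3] end={s1,s21,s22} rej; 3/3 deletions ∈↓L.
's58s': run [22, 20, 15, 9, 2] end={s21,s22} rej; 4/4 deletions ∈↓L.
'sss5': run [22, 20, 16, 9, 3] end={s1,s21,s22} — reject; 4/4 deletions ∈↓L.
'ss588': run [22, 20, 16, 9, 4, 2] end={s21,s22} — reject; 5/5 deletions ∈↓L.
4 words, ⪯-incomp.


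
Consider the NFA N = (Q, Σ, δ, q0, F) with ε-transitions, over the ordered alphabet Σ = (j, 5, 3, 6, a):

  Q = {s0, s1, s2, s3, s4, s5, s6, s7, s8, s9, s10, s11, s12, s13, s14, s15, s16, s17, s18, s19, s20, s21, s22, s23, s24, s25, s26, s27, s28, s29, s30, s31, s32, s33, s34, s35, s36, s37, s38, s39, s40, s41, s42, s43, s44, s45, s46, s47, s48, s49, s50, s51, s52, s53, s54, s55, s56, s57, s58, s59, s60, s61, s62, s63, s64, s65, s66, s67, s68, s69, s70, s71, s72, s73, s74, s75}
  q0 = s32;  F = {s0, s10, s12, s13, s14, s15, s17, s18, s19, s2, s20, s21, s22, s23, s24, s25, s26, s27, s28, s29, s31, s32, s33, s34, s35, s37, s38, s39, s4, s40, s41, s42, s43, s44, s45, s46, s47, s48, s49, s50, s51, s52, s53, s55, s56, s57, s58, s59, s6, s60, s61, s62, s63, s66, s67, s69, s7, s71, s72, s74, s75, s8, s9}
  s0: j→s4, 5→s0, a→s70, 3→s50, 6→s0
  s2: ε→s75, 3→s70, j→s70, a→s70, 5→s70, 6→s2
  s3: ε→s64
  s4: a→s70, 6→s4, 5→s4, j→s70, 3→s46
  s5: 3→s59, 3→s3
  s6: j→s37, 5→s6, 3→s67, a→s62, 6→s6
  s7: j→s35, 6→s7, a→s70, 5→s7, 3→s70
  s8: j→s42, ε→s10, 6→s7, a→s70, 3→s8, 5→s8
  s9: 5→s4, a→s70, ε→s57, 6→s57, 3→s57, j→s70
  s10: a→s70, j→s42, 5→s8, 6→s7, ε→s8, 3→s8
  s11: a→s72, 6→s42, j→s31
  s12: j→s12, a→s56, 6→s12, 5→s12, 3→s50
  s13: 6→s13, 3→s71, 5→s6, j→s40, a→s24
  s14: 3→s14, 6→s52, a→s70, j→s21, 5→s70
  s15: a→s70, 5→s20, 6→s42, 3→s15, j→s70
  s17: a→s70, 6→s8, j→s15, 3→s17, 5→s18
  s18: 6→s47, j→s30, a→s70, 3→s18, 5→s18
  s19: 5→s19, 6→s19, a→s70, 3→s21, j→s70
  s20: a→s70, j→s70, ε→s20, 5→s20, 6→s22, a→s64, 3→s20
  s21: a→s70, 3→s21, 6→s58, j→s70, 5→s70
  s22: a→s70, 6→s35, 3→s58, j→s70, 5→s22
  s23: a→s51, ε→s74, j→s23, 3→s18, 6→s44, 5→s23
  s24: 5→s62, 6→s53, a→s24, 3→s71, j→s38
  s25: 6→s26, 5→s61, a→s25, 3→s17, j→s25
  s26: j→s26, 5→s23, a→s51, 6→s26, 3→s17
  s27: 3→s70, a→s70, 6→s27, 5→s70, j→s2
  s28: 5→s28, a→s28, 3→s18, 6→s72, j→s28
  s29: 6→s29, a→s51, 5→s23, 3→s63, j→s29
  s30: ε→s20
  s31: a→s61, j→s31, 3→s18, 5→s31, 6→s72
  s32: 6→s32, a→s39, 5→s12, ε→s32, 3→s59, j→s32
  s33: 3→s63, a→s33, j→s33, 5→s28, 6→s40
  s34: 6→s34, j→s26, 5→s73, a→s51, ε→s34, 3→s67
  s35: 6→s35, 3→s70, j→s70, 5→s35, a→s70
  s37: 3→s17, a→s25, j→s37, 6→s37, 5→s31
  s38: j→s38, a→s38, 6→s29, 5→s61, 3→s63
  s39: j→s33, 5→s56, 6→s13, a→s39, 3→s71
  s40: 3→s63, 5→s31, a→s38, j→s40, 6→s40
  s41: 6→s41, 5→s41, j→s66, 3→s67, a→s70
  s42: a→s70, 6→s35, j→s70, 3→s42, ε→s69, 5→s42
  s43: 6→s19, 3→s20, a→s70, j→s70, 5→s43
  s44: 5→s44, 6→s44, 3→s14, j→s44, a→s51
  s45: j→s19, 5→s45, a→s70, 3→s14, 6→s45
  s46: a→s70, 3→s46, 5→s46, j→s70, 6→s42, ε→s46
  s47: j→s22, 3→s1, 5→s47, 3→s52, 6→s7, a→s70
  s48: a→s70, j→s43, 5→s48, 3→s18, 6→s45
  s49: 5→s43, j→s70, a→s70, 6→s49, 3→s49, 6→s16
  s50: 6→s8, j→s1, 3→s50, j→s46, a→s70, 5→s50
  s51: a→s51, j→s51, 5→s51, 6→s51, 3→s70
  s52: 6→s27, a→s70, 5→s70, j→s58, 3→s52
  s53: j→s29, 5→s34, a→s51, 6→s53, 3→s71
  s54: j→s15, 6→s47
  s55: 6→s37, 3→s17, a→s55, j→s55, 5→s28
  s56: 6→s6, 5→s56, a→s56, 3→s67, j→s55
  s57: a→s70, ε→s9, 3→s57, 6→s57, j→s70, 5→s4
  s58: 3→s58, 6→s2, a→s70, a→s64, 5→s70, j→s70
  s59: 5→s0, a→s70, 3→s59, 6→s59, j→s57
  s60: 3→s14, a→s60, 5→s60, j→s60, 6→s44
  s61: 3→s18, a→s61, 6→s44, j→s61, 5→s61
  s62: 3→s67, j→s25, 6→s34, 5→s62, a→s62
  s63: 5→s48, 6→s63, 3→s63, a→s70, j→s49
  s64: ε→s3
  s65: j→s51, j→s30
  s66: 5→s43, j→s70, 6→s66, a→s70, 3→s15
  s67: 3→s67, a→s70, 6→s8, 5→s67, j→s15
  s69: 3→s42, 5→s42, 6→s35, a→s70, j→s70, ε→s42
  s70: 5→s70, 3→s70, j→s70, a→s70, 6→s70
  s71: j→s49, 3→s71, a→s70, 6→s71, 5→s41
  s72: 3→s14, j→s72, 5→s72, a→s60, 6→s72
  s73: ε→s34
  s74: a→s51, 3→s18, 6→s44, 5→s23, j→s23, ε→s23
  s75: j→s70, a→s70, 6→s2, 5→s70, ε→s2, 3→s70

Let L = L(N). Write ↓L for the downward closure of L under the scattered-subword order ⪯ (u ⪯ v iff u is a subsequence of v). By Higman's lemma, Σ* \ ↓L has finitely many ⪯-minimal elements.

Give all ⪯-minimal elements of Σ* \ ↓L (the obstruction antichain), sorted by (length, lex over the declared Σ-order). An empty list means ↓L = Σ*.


|Q|=76, |F|=63, |δ|=352 (18 ε).
min D↑ (59 st, q0=0, F={8}): 0:j→0,5→1,3→2,6→0,a→3 1:j→1,5→1,3→4,6→1,a→5 2:j→6,5→7,3→2,6→2,a→8 3:j→9,5→5,3→10,6→11,a→3 4:j→12,5→4,3→4,6→13,a→8 5:j→14,5→5,3→15,6→16,a→5 6:j→8,5→17,3→6,6→6,a→8 7:j→17,5→7,3→4,6→7,a→8 8:j→8,5→8,3→8,6→8,a→8 9:j→9,5→18,3→19,6→20,a→9 10:j→21,5→22,3→10,6→10,a→8 11:j→20,5→16,3→10,6→11,a→23 12:j→8,5→12,3→12,6→24,a→8 13:j→24,5→13,3→13,6→25,a→8 14:j→14,5→18,3→26,6→27,a→14 15:j→28,5→15,3→15,6→13,a→8 16:j→27,5→16,3→15,6→16,a→29 17:j→8,5→17,3→12,6→17,a→8 18:j→18,5→18,3→30,6→31,a→18 19:j→21,5→32,3→19,6→19,a→8 20:j→20,5→33,3→19,6→20,a→34 21:j→8,5→35,3→21,6→21,a→8 22:j→36,5→22,3→15,6→22,a→8 23:j→34,5→29,3→10,6→37,a→23 24:j→8,5→24,3→24,6→38,a→8 25:j→38,5→25,3→8,6→25,a→8 26:j→28,5→30,3→26,6→13,a→8 27:j→27,5→33,3→26,6→27,a→39 28:j→8,5→40,3→28,6→24,a→8 29:j→39,5→29,3→15,6→41,a→29 30:j→40,5→30,3→30,6→42,a→8 31:j→31,5→31,3→43,6→31,a→44 32:j→35,5→32,3→30,6→45,a→8 33:j→33,5→33,3→30,6→31,a→46 34:j→34,5→46,3→19,6→47,a→34 35:j→8,5→35,3→40,6→48,a→8 36:j→8,5→35,3→28,6→36,a→8 37:j→47,5→41,3→10,6→37,a→49 38:j→8,5→38,3→8,6→38,a→8 39:j→39,5→46,3→26,6→50,a→39 40:j→8,5→40,3→40,6→51,a→8 41:j→50,5→41,3→15,6→41,a→49 42:j→51,5→42,3→52,6→25,a→8 43:j→53,5→8,3→43,6→52,a→8 44:j→44,5→44,3→43,6→54,a→44 45:j→48,5→45,3→43,6→45,a→8 46:j→46,5→46,3→30,6→54,a→46 47:j→47,5→55,3→19,6→47,a→49 48:j→8,5→48,3→53,6→48,a→8 49:j→49,5→49,3→8,6→49,a→49 50:j→50,5→55,3→26,6→50,a→49 51:j→8,5→51,3→56,6→38,a→8 52:j→56,5→8,3→52,6→57,a→8 53:j→8,5→8,3→53,6→56,a→8 54:j→54,5→54,3→43,6→54,a→49 55:j→55,5→55,3→30,6→54,a→49 56:j→8,5→8,3→56,6→58,a→8 57:j→58,5→8,3→8,6→57,a→8 58:j→8,5→8,3→8,6→58,a→8.
'3a': run [70, 42, 3] end={s3,s64,s70} — reject; 2/2 single-dels accept.
'3jj': run [70, 42, 24, 1] end={s70} — reject; 3/3 del acc.
'53663': |S_i|=[70, 54, 27, 17, 6, 1] end={s70} ∉↓L; 5/5 single-dels accept.
'aj5635': |S_i|=[70, 61, 49, 35, 21, 11, 1] end={s70} ∉↓L; 6/6 single-dels accept.
'a6a6a3': |S_i|=[70, 61, 56, 50, 44, 4, 1] end={s70} rej; 6/6 single-dels accept.
5 obstructions.

Antichain: [3a, 3jj, 53663, aj5635, a6a6a3].


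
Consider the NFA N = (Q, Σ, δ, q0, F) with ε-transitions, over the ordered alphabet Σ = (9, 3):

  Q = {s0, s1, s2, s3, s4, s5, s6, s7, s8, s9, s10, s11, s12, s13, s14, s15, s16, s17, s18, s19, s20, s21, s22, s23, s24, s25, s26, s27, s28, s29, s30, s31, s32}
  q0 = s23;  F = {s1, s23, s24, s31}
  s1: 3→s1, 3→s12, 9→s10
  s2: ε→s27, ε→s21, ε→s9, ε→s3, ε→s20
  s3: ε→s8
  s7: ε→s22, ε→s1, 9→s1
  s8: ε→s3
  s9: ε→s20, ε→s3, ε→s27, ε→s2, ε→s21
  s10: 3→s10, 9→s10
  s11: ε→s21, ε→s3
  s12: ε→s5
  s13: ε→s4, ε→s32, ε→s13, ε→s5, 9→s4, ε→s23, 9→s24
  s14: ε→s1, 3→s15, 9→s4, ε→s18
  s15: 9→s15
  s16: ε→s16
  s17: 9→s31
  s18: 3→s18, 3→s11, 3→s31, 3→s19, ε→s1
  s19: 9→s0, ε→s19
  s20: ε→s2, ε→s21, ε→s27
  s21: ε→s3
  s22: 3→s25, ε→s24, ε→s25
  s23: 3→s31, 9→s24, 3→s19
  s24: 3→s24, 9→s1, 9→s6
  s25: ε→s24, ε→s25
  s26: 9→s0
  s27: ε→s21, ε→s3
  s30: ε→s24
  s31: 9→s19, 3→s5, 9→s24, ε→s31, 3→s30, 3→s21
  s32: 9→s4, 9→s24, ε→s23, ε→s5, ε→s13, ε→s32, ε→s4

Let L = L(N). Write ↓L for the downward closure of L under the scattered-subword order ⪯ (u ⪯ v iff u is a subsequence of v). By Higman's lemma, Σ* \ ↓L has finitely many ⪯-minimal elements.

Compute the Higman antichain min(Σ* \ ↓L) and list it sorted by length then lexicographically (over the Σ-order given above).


|Q|=33, |F|=4, |δ|=76 (44 ε).
min D↑ (5 st, q0=0, F={4}): 0:9→1,3→2 1:9→3,3→1 2:9→1,3→1 3:9→4,3→3 4:9→4,3→4 [Hopcroft].
'999': run [14, 8, 6, 1] end={s10} — reject; 3/3 deletions ∈↓L.
'3399': N↓-sim [14, 13, 10, 5, 1] end={s10} ∉↓L; 4/4 del acc.
2 words, ⪯-incomp.

min(Σ*\↓L) = [999, 3399].


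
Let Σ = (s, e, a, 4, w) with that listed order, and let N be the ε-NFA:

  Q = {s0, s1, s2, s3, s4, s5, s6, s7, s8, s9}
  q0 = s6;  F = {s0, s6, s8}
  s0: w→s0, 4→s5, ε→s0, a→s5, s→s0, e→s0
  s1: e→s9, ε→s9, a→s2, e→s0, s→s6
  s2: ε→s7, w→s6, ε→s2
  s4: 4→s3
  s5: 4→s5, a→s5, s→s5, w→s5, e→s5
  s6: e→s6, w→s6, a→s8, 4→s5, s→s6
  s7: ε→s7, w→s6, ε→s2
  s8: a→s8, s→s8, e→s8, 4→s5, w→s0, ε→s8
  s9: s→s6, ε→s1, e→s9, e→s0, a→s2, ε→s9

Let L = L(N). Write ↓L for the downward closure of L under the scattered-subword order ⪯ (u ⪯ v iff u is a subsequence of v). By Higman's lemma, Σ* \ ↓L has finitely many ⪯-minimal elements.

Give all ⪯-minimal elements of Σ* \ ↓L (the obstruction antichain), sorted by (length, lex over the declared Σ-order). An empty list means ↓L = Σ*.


|Q|=10, |F|=3, |δ|=40 (9 ε).
min D↑ (4 st, q0=0, F={2}): 0:s→0,e→0,a→1,4→2,w→0 1:s→1,e→1,a→1,4→2,w→3 2:s→2,e→2,a→2,4→2,w→2 3:s→3,e→3,a→2,4→2,w→3.
'4': |S_i|=[4, 1] end={s5} — reject; 1/1 single-dels accept.
'awa': |S_i|=[4, 3, 2, 1] end={s5} ∉↓L; 3/3 deletions ∈↓L.
2 obstructions.

A = [4, awa].


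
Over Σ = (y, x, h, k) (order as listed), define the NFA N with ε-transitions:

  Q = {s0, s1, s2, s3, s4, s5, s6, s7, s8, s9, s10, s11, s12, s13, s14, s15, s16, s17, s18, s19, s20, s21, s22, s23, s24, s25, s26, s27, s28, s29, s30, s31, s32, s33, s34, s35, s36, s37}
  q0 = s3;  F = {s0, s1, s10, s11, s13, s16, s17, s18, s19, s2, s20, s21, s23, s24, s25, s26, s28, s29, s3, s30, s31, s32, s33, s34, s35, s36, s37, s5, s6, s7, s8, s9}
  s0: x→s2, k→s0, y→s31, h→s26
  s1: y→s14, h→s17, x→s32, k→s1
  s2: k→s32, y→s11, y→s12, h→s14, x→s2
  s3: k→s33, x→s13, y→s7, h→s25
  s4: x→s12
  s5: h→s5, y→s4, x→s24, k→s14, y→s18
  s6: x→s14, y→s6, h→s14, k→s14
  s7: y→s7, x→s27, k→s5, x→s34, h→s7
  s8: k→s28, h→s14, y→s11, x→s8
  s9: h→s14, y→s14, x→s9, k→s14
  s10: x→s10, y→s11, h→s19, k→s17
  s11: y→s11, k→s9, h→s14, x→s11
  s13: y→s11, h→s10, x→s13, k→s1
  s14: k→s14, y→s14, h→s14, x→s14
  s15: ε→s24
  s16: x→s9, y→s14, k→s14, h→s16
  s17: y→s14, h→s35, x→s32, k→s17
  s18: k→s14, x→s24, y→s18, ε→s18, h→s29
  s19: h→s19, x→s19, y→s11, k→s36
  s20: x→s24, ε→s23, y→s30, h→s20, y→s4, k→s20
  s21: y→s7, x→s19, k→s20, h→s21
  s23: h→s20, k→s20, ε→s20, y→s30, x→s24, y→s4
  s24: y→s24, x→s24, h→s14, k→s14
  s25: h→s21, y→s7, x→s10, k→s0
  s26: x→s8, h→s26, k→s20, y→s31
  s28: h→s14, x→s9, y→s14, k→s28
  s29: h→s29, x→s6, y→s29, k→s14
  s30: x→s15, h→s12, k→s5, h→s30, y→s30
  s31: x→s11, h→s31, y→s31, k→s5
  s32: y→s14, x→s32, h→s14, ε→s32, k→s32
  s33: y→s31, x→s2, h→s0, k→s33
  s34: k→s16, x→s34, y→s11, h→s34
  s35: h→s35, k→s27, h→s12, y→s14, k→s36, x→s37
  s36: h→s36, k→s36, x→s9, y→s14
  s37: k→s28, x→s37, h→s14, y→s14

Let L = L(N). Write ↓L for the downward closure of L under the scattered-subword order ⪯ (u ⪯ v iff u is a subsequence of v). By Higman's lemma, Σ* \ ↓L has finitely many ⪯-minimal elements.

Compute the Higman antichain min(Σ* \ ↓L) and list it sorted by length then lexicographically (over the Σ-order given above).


|Q|=38, |F|=32, |δ|=146 (5 ε).
min D↑ (32 st, q0=0, F={17}): 0:y→1,x→2,h→3,k→4 1:y→1,x→5,h→1,k→6 2:y→7,x→2,h→8,k→9 3:y→1,x→8,h→10,k→11 4:y→12,x→13,h→11,k→4 5:y→7,x→5,h→5,k→14 6:y→15,x→16,h→6,k→17 7:y→7,x→7,h→17,k→18 8:y→7,x→8,h→19,k→20 9:y→17,x→21,h→20,k→9 10:y→1,x→19,h→10,k→22 11:y→12,x→13,h→23,k→11 12:y→12,x→7,h→12,k→6 13:y→7,x→13,h→17,k→21 14:y→17,x→18,h→14,k→17 15:y→15,x→16,h→24,k→17 16:y→16,x→16,h→17,k→17 17:y→17,x→17,h→17,k→17 18:y→17,x→18,h→17,k→17 19:y→7,x→19,h→19,k→25 20:y→17,x→21,h→26,k→20 21:y→17,x→21,h→17,k→21 22:y→27,x→16,h→22,k→22 23:y→12,x→28,h→23,k→22 24:y→24,x→29,h→24,k→17 25:y→17,x→18,h→25,k→25 26:y→17,x→30,h→26,k→25 27:y→27,x→16,h→27,k→6 28:y→7,x→28,h→17,k→31 29:y→29,x→17,h→17,k→17 30:y→17,x→30,h→17,k→31 31:y→17,x→18,h→17,k→31 (ε-aug+det+¬).
'ykk': N↓-sim [37, 17, 10, 1] end={s14} rej; 3/3 del acc.
'xyh': |S_i|=[37, 22, 6, 1] end={s14} — reject; 3/3 single-dels accept.
'xky': N↓-sim [37, 22, 12, 1] end={s14} rej; 3/3 deletions ∈↓L.
'kxh': |S_i|=[37, 29, 12, 1] end={s14} ∉↓L; 3/3 del acc.
'hhkxk': run [37, 33, 27, 17, 6, 1] end={s14} — reject; 5/5 single-dels accept.
'ykyhxx': |S_i|=[37, 17, 10, 7, 3, 2, 1] end={s14} rej; 6/6 del acc.
6 obstructions.

Antichain: [ykk, xyh, xky, kxh, hhkxk, ykyhxx].
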